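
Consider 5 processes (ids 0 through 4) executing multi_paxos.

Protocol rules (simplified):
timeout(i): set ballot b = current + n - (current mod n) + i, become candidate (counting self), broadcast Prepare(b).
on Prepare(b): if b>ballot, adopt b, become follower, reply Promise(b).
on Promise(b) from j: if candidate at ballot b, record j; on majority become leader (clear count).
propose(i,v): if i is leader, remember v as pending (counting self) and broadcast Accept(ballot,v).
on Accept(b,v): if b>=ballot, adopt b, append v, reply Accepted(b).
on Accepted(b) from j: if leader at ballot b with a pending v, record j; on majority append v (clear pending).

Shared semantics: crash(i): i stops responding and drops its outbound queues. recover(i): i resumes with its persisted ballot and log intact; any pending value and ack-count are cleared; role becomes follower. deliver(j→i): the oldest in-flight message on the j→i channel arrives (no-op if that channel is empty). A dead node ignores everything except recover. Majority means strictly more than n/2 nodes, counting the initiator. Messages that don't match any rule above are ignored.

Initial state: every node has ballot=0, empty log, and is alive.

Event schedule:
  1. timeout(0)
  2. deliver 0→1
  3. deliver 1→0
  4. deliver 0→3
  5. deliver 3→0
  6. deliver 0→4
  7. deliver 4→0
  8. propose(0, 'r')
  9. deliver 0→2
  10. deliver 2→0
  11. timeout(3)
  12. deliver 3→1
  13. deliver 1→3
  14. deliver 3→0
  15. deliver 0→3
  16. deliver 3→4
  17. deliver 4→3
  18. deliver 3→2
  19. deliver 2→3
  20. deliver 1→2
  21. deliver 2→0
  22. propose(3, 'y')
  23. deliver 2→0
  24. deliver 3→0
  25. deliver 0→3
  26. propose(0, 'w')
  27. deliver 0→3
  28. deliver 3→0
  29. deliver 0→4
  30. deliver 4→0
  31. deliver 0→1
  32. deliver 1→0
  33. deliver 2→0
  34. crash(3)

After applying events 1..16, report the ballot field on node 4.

after 1 — timeout(0): n0:cand/b5/[-]
after 2 — deliver 0→1: n1:foll/b5/[-]
after 3 — deliver 1→0: ·
after 4 — deliver 0→3: n3:foll/b5/[-]
after 5 — deliver 3→0: n0:lead/b5/[-]
after 6 — deliver 0→4: n4:foll/b5/[-]
after 7 — deliver 4→0: ·
after 8 — propose(0,'r'): ·
after 9 — deliver 0→2: n2:foll/b5/[-]
after 10 — deliver 2→0: ·
after 11 — timeout(3): n3:cand/b13/[-]
after 12 — deliver 3→1: n1:foll/b13/[-]
after 13 — deliver 1→3: ·
after 14 — deliver 3→0: n0:foll/b13/[-]
after 15 — deliver 0→3: ·
after 16 — deliver 3→4: n4:foll/b13/[-]

13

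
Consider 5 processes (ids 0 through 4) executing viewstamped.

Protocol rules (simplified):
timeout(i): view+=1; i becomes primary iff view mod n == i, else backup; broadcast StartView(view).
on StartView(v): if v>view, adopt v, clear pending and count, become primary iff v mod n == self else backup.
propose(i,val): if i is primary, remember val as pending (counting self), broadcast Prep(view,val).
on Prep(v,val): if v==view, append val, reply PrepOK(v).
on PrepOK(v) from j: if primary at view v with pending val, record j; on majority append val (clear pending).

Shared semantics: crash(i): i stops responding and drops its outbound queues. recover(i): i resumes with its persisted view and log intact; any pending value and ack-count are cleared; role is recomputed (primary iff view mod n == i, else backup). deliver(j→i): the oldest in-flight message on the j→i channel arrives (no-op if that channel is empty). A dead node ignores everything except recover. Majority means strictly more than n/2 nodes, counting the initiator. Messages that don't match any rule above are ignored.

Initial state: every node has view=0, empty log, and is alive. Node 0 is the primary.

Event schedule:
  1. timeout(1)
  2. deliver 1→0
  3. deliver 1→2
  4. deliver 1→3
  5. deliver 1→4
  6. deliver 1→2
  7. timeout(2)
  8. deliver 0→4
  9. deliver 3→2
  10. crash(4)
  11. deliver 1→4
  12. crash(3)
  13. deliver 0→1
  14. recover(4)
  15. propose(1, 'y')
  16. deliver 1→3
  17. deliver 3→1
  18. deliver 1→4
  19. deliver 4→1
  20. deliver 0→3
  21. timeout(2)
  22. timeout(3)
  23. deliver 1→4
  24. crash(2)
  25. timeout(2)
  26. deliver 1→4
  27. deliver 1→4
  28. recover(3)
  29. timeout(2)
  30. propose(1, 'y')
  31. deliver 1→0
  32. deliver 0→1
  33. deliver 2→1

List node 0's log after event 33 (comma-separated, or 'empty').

1. timeout(1):  <1:prim v1 ->
2. deliver 1→0:  <0:back v1 ->
3. deliver 1→2:  <2:back v1 ->
4. deliver 1→3:  <3:back v1 ->
5. deliver 1→4:  <4:back v1 ->
6. deliver 1→2:  nop
7. timeout(2):  <2:prim v2 ->
8. deliver 0→4:  nop
9. deliver 3→2:  nop
10. crash(4):  <4:✗back v1 ->
11. deliver 1→4:  nop
12. crash(3):  <3:✗back v1 ->
13. deliver 0→1:  nop
14. recover(4):  <4:back v1 ->
15. propose(1,'y'):  nop
16. deliver 1→3:  nop
17. deliver 3→1:  nop
18. deliver 1→4:  <4:back v1 y>
19. deliver 4→1:  nop
20. deliver 0→3:  nop
21. timeout(2):  <2:back v3 ->
22. timeout(3):  nop
23. deliver 1→4:  nop
24. crash(2):  <2:✗back v3 ->
25. timeout(2):  nop
26. deliver 1→4:  nop
27. deliver 1→4:  nop
28. recover(3):  <3:back v1 ->
29. timeout(2):  nop
30. propose(1,'y'):  nop
31. deliver 1→0:  <0:back v1 y>
32. deliver 0→1:  nop
33. deliver 2→1:  nop

y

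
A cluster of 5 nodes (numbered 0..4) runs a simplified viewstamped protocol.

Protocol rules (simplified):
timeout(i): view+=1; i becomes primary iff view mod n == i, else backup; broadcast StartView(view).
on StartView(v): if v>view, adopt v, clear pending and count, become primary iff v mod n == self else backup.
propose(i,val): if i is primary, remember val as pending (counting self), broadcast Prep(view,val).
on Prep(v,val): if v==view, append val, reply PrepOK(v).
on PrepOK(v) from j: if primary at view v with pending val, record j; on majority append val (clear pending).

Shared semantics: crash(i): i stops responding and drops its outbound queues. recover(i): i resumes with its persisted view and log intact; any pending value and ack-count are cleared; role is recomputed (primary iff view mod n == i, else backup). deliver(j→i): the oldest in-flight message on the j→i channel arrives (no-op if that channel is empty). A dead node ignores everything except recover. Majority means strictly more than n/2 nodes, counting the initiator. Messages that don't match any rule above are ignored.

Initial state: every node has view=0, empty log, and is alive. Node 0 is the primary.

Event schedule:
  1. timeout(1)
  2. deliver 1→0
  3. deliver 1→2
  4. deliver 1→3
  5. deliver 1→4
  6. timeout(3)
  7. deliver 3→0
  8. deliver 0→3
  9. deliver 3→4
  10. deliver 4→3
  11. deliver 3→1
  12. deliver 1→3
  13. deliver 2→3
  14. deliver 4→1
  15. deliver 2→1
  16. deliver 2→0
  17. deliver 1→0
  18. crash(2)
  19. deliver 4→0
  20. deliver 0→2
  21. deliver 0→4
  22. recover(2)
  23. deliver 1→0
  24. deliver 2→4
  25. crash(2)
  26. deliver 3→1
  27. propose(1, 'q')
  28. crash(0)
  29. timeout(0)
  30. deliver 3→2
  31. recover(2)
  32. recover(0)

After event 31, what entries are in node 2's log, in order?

empty

1. timeout(1):  <1:prim v1 ->
2. deliver 1→0:  <0:back v1 ->
3. deliver 1→2:  <2:back v1 ->
4. deliver 1→3:  <3:back v1 ->
5. deliver 1→4:  <4:back v1 ->
6. timeout(3):  <3:back v2 ->
7. deliver 3→0:  <0:back v2 ->
8. deliver 0→3:  nop
9. deliver 3→4:  <4:back v2 ->
10. deliver 4→3:  nop
11. deliver 3→1:  <1:back v2 ->
12. deliver 1→3:  nop
13. deliver 2→3:  nop
14. deliver 4→1:  nop
15. deliver 2→1:  nop
16. deliver 2→0:  nop
17. deliver 1→0:  nop
18. crash(2):  <2:✗back v1 ->
19. deliver 4→0:  nop
20. deliver 0→2:  nop
21. deliver 0→4:  nop
22. recover(2):  <2:back v1 ->
23. deliver 1→0:  nop
24. deliver 2→4:  nop
25. crash(2):  <2:✗back v1 ->
26. deliver 3→1:  nop
27. propose(1,'q'):  nop
28. crash(0):  <0:✗back v2 ->
29. timeout(0):  nop
30. deliver 3→2:  nop
31. recover(2):  <2:back v1 ->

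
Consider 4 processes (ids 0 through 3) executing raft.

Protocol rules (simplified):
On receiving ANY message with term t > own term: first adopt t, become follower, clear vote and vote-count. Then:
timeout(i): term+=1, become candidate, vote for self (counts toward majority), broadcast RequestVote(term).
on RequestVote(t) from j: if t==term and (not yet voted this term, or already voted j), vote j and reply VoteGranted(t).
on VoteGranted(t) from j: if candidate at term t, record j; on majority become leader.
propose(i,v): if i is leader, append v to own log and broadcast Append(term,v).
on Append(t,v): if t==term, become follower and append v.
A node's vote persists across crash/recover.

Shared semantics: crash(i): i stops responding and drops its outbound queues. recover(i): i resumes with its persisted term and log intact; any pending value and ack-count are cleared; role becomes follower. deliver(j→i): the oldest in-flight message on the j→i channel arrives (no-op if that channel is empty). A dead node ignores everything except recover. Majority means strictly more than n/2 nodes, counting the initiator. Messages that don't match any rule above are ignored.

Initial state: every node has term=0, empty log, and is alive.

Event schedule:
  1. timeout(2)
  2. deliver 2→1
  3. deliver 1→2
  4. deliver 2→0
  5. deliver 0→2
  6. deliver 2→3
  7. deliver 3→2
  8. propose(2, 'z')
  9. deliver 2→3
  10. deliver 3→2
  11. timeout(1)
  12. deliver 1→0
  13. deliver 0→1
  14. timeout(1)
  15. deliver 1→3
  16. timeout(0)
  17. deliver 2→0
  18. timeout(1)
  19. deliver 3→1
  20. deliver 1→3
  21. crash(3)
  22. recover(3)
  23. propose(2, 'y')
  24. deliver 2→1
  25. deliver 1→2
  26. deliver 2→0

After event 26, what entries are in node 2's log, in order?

1. timeout(2):  <2:cand t1 ->
2. deliver 2→1:  <1:foll t1 ->
3. deliver 1→2:  nop
4. deliver 2→0:  <0:foll t1 ->
5. deliver 0→2:  <2:lead t1 ->
6. deliver 2→3:  <3:foll t1 ->
7. deliver 3→2:  nop
8. propose(2,'z'):  <2:lead t1 z>
9. deliver 2→3:  <3:foll t1 z>
10. deliver 3→2:  nop
11. timeout(1):  <1:cand t2 ->
12. deliver 1→0:  <0:foll t2 ->
13. deliver 0→1:  nop
14. timeout(1):  <1:cand t3 ->
15. deliver 1→3:  <3:foll t2 z>
16. timeout(0):  <0:cand t3 ->
17. deliver 2→0:  nop
18. timeout(1):  <1:cand t4 ->
19. deliver 3→1:  nop
20. deliver 1→3:  <3:foll t3 z>
21. crash(3):  <3:✗foll t3 z>
22. recover(3):  <3:foll t3 z>
23. propose(2,'y'):  <2:lead t1 z,y>
24. deliver 2→1:  nop
25. deliver 1→2:  <2:foll t2 z,y>
26. deliver 2→0:  nop

z,y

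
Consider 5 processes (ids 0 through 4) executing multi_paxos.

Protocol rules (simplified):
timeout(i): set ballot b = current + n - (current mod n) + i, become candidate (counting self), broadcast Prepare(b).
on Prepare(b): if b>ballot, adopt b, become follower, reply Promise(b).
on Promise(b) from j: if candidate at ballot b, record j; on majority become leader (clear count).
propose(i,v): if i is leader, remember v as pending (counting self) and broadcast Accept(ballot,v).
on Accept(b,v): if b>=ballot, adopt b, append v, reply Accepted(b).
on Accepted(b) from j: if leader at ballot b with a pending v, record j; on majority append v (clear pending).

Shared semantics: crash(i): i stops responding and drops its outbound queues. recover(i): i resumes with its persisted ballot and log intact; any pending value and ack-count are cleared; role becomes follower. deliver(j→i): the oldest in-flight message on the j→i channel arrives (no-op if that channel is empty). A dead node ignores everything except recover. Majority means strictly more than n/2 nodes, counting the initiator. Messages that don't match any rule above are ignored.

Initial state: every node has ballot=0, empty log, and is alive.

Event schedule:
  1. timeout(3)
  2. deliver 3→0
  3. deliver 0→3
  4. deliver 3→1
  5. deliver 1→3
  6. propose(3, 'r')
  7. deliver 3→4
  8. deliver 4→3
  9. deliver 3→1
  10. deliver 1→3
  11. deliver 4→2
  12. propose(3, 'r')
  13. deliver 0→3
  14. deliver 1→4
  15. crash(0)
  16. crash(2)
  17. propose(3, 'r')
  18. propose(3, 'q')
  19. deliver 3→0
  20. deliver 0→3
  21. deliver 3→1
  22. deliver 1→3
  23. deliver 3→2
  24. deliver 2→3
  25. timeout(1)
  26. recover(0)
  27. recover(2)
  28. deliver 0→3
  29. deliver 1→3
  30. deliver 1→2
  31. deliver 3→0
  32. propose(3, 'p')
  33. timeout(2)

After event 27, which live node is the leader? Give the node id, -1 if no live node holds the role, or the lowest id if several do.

3

after 1 — timeout(3): n3:cand/b8/[-]
after 2 — deliver 3→0: n0:foll/b8/[-]
after 3 — deliver 0→3: ·
after 4 — deliver 3→1: n1:foll/b8/[-]
after 5 — deliver 1→3: n3:lead/b8/[-]
after 6 — propose(3,'r'): ·
after 7 — deliver 3→4: n4:foll/b8/[-]
after 8 — deliver 4→3: ·
after 9 — deliver 3→1: n1:foll/b8/[r]
after 10 — deliver 1→3: ·
after 11 — deliver 4→2: ·
after 12 — propose(3,'r'): ·
after 13 — deliver 0→3: ·
after 14 — deliver 1→4: ·
after 15 — crash(0): n0:✗foll/b8/[-]
after 16 — crash(2): n2:✗foll/b0/[-]
after 17 — propose(3,'r'): ·
after 18 — propose(3,'q'): ·
after 19 — deliver 3→0: ·
after 20 — deliver 0→3: ·
after 21 — deliver 3→1: n1:foll/b8/[r,r]
after 22 — deliver 1→3: ·
after 23 — deliver 3→2: ·
after 24 — deliver 2→3: ·
after 25 — timeout(1): n1:cand/b11/[r,r]
after 26 — recover(0): n0:foll/b8/[-]
after 27 — recover(2): n2:foll/b0/[-]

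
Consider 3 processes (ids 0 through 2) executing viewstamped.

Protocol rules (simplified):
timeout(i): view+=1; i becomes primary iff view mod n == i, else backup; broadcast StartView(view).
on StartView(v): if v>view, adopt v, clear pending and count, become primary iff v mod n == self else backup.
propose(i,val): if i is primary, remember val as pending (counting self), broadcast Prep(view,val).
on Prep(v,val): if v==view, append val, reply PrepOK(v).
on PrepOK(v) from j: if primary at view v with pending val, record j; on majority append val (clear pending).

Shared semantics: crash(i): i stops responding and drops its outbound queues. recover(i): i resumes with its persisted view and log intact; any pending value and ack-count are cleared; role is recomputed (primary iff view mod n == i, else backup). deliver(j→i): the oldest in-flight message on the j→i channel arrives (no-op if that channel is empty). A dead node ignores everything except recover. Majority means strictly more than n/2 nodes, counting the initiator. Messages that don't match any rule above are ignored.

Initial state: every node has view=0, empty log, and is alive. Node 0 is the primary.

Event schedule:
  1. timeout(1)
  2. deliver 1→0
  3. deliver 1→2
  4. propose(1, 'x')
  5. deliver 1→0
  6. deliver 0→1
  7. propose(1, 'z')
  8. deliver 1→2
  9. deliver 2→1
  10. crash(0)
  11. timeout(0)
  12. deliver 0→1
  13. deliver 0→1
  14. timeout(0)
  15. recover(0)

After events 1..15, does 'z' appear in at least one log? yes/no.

yes

after 1 — timeout(1): n1:prim/v1/[-]
after 2 — deliver 1→0: n0:back/v1/[-]
after 3 — deliver 1→2: n2:back/v1/[-]
after 4 — propose(1,'x'): ·
after 5 — deliver 1→0: n0:back/v1/[x]
after 6 — deliver 0→1: n1:prim/v1/[x]
after 7 — propose(1,'z'): ·
after 8 — deliver 1→2: n2:back/v1/[x]
after 9 — deliver 2→1: n1:prim/v1/[x,z]
after 10 — crash(0): n0:✗back/v1/[x]
after 11 — timeout(0): ·
after 12 — deliver 0→1: ·
after 13 — deliver 0→1: ·
after 14 — timeout(0): ·
after 15 — recover(0): n0:back/v1/[x]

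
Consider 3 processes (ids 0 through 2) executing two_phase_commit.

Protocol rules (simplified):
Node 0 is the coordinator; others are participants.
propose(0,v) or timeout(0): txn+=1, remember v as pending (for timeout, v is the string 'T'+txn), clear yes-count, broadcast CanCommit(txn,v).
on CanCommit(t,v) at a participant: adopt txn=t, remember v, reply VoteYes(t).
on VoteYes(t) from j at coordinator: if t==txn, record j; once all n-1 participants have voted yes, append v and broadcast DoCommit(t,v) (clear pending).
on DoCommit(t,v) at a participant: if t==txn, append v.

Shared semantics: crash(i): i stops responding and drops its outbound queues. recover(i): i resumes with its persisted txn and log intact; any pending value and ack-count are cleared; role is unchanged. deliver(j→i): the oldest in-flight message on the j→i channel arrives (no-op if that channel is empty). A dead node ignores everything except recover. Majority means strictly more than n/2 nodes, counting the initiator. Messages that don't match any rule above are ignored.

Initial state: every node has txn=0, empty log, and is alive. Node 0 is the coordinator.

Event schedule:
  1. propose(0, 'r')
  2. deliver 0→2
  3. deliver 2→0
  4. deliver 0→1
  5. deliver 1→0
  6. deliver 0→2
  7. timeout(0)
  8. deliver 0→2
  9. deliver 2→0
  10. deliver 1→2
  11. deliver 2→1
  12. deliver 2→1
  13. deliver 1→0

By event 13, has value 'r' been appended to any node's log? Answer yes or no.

yes

[1] propose(0,'r') → N0(coor t1 [-])
[2] deliver 0→2 → N2(part t1 [-])
[3] deliver 2→0 → ∅
[4] deliver 0→1 → N1(part t1 [-])
[5] deliver 1→0 → N0(coor t1 [r])
[6] deliver 0→2 → N2(part t1 [r])
[7] timeout(0) → N0(coor t2 [r])
[8] deliver 0→2 → N2(part t2 [r])
[9] deliver 2→0 → ∅
[10] deliver 1→2 → ∅
[11] deliver 2→1 → ∅
[12] deliver 2→1 → ∅
[13] deliver 1→0 → ∅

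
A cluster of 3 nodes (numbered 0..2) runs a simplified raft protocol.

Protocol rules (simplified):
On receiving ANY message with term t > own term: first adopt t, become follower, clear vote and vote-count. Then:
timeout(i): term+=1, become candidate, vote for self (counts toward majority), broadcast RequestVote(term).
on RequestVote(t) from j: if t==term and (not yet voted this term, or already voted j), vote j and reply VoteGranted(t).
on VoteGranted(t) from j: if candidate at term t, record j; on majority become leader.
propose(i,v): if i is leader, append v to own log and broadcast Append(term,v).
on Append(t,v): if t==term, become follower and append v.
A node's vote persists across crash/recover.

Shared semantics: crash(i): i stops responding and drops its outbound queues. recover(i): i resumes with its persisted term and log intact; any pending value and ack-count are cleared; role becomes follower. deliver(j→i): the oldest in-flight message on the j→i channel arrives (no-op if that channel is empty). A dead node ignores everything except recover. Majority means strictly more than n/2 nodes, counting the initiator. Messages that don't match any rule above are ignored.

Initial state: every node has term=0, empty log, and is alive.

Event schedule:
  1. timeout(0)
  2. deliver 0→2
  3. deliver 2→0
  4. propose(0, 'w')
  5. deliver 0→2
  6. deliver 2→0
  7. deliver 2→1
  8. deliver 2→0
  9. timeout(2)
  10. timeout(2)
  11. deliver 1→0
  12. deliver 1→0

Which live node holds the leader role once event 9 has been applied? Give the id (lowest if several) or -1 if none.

1. timeout(0):  <0:cand t1 ->
2. deliver 0→2:  <2:foll t1 ->
3. deliver 2→0:  <0:lead t1 ->
4. propose(0,'w'):  <0:lead t1 w>
5. deliver 0→2:  <2:foll t1 w>
6. deliver 2→0:  nop
7. deliver 2→1:  nop
8. deliver 2→0:  nop
9. timeout(2):  <2:cand t2 w>

0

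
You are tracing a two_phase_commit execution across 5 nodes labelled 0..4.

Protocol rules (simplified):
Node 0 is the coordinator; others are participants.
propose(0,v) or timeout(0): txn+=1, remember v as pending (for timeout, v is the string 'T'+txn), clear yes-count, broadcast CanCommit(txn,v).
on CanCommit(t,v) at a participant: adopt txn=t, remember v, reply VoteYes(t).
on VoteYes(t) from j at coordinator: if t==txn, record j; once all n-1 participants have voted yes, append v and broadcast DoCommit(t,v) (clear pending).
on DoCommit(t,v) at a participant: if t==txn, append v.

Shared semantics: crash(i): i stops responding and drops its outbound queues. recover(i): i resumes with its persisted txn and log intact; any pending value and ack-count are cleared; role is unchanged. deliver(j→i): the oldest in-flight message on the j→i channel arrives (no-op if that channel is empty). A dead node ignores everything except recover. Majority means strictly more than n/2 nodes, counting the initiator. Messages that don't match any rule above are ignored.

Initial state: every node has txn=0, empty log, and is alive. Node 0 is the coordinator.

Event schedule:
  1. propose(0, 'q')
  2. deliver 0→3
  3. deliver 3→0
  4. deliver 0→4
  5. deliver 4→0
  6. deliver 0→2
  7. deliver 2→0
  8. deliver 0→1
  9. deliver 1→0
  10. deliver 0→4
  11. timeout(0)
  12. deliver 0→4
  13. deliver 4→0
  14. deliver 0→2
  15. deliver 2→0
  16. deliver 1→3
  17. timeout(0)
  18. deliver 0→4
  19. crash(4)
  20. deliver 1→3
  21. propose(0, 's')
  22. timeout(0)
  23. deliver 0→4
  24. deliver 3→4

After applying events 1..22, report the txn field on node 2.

1

step 1 propose(0,'q'): 0={coor,t=1,log=-}
step 2 deliver 0→3: 3={part,t=1,log=-}
step 3 deliver 3→0: —
step 4 deliver 0→4: 4={part,t=1,log=-}
step 5 deliver 4→0: —
step 6 deliver 0→2: 2={part,t=1,log=-}
step 7 deliver 2→0: —
step 8 deliver 0→1: 1={part,t=1,log=-}
step 9 deliver 1→0: 0={coor,t=1,log=q}
step 10 deliver 0→4: 4={part,t=1,log=q}
step 11 timeout(0): 0={coor,t=2,log=q}
step 12 deliver 0→4: 4={part,t=2,log=q}
step 13 deliver 4→0: —
step 14 deliver 0→2: 2={part,t=1,log=q}
step 15 deliver 2→0: —
step 16 deliver 1→3: —
step 17 timeout(0): 0={coor,t=3,log=q}
step 18 deliver 0→4: 4={part,t=3,log=q}
step 19 crash(4): 4={✗part,t=3,log=q}
step 20 deliver 1→3: —
step 21 propose(0,'s'): 0={coor,t=4,log=q}
step 22 timeout(0): 0={coor,t=5,log=q}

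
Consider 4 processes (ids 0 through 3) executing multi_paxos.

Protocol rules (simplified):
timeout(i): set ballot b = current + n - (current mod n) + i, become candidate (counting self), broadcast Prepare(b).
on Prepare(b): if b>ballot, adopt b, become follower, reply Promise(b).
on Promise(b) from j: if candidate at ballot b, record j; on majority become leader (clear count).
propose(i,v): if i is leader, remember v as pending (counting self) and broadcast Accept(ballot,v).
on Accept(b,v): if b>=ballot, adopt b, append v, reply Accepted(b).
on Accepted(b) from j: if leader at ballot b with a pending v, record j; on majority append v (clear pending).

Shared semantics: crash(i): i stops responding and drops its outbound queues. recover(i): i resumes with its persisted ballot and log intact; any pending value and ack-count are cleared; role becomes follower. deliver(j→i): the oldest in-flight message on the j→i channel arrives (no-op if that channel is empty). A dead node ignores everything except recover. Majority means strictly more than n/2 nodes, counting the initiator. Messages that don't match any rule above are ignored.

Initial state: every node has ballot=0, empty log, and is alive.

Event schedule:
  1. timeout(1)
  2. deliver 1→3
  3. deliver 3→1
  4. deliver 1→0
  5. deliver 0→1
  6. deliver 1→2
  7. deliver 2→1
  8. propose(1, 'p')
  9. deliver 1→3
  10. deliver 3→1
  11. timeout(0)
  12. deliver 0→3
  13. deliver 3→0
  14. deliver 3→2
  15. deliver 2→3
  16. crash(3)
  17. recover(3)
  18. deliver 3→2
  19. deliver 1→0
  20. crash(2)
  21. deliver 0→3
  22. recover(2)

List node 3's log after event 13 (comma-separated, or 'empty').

after 1 — timeout(1): n1:cand/b5/[-]
after 2 — deliver 1→3: n3:foll/b5/[-]
after 3 — deliver 3→1: ·
after 4 — deliver 1→0: n0:foll/b5/[-]
after 5 — deliver 0→1: n1:lead/b5/[-]
after 6 — deliver 1→2: n2:foll/b5/[-]
after 7 — deliver 2→1: ·
after 8 — propose(1,'p'): ·
after 9 — deliver 1→3: n3:foll/b5/[p]
after 10 — deliver 3→1: ·
after 11 — timeout(0): n0:cand/b8/[-]
after 12 — deliver 0→3: n3:foll/b8/[p]
after 13 — deliver 3→0: ·

p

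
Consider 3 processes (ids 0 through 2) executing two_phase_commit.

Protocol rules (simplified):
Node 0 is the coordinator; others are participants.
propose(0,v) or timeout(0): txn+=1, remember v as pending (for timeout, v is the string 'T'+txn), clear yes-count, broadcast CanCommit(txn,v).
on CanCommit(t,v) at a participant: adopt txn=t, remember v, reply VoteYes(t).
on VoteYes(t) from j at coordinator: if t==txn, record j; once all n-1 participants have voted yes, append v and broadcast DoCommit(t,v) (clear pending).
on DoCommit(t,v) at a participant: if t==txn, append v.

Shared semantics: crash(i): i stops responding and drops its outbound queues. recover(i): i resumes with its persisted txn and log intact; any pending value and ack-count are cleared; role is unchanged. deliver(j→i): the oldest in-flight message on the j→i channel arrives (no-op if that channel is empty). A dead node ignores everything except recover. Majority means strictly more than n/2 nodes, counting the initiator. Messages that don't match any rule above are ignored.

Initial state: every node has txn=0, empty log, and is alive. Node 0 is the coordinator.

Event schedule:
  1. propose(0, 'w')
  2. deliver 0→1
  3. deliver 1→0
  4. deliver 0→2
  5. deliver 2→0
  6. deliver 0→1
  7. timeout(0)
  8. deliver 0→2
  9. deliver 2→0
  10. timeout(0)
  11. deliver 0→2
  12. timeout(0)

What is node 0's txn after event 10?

3

step 1 propose(0,'w'): 0={coor,t=1,log=-}
step 2 deliver 0→1: 1={part,t=1,log=-}
step 3 deliver 1→0: —
step 4 deliver 0→2: 2={part,t=1,log=-}
step 5 deliver 2→0: 0={coor,t=1,log=w}
step 6 deliver 0→1: 1={part,t=1,log=w}
step 7 timeout(0): 0={coor,t=2,log=w}
step 8 deliver 0→2: 2={part,t=1,log=w}
step 9 deliver 2→0: —
step 10 timeout(0): 0={coor,t=3,log=w}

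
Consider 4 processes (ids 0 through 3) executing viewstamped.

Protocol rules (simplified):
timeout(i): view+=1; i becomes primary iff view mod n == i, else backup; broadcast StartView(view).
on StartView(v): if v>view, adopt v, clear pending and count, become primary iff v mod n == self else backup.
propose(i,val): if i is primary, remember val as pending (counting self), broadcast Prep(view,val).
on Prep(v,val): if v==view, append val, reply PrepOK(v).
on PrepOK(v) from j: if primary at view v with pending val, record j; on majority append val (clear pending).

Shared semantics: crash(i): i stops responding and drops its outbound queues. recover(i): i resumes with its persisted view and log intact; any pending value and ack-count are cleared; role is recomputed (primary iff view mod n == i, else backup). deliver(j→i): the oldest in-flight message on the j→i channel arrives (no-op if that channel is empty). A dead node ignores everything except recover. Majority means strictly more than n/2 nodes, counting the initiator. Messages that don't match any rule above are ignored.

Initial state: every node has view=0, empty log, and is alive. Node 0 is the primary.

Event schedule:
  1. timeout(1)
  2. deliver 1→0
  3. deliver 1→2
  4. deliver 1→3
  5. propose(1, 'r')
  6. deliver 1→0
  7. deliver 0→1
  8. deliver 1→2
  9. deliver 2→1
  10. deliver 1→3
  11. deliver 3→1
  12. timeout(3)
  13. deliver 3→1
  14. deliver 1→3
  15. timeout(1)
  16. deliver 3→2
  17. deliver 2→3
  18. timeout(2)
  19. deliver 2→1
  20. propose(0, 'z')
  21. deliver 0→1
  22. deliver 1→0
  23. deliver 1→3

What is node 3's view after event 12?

2

step 1 timeout(1): 1={prim,v=1,log=-}
step 2 deliver 1→0: 0={back,v=1,log=-}
step 3 deliver 1→2: 2={back,v=1,log=-}
step 4 deliver 1→3: 3={back,v=1,log=-}
step 5 propose(1,'r'): —
step 6 deliver 1→0: 0={back,v=1,log=r}
step 7 deliver 0→1: —
step 8 deliver 1→2: 2={back,v=1,log=r}
step 9 deliver 2→1: 1={prim,v=1,log=r}
step 10 deliver 1→3: 3={back,v=1,log=r}
step 11 deliver 3→1: —
step 12 timeout(3): 3={back,v=2,log=r}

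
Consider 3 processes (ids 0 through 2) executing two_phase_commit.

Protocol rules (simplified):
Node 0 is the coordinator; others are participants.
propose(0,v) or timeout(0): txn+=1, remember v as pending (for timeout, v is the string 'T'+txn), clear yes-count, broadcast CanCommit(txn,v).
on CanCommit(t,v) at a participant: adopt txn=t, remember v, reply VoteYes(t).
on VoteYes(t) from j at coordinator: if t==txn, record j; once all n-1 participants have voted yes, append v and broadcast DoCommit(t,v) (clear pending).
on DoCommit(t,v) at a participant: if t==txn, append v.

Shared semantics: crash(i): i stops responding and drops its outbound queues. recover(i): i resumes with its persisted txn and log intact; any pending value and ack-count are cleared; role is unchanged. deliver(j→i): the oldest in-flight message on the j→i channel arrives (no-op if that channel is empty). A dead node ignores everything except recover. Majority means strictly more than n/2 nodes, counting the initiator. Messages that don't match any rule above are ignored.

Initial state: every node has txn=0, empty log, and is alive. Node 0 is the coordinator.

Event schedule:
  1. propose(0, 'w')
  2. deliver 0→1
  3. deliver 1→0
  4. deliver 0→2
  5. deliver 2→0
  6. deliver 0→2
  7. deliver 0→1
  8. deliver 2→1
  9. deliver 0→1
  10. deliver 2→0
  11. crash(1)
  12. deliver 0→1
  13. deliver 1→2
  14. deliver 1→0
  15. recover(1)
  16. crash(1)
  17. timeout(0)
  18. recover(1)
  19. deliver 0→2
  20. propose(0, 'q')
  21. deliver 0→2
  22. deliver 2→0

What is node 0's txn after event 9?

1

step 1 propose(0,'w'): 0={coor,t=1,log=-}
step 2 deliver 0→1: 1={part,t=1,log=-}
step 3 deliver 1→0: —
step 4 deliver 0→2: 2={part,t=1,log=-}
step 5 deliver 2→0: 0={coor,t=1,log=w}
step 6 deliver 0→2: 2={part,t=1,log=w}
step 7 deliver 0→1: 1={part,t=1,log=w}
step 8 deliver 2→1: —
step 9 deliver 0→1: —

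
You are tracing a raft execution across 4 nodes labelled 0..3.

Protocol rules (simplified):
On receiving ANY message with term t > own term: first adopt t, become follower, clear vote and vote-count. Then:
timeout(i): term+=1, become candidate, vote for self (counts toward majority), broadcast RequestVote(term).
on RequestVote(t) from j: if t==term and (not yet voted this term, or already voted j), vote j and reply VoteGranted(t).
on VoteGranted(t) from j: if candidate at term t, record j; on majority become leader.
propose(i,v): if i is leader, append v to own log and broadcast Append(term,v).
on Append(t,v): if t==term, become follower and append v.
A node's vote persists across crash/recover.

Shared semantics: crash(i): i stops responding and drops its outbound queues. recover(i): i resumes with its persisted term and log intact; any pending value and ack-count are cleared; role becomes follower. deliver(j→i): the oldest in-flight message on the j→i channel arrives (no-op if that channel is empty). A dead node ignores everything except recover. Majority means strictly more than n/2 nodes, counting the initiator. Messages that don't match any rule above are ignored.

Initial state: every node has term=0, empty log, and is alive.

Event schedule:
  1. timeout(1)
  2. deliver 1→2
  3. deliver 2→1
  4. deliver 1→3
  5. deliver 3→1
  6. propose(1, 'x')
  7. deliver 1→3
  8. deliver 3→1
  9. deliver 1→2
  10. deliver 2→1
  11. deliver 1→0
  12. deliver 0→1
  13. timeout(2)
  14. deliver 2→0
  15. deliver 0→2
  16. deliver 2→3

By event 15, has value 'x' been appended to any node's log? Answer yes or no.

1. timeout(1):  <1:cand t1 ->
2. deliver 1→2:  <2:foll t1 ->
3. deliver 2→1:  nop
4. deliver 1→3:  <3:foll t1 ->
5. deliver 3→1:  <1:lead t1 ->
6. propose(1,'x'):  <1:lead t1 x>
7. deliver 1→3:  <3:foll t1 x>
8. deliver 3→1:  nop
9. deliver 1→2:  <2:foll t1 x>
10. deliver 2→1:  nop
11. deliver 1→0:  <0:foll t1 ->
12. deliver 0→1:  nop
13. timeout(2):  <2:cand t2 x>
14. deliver 2→0:  <0:foll t2 ->
15. deliver 0→2:  nop

yes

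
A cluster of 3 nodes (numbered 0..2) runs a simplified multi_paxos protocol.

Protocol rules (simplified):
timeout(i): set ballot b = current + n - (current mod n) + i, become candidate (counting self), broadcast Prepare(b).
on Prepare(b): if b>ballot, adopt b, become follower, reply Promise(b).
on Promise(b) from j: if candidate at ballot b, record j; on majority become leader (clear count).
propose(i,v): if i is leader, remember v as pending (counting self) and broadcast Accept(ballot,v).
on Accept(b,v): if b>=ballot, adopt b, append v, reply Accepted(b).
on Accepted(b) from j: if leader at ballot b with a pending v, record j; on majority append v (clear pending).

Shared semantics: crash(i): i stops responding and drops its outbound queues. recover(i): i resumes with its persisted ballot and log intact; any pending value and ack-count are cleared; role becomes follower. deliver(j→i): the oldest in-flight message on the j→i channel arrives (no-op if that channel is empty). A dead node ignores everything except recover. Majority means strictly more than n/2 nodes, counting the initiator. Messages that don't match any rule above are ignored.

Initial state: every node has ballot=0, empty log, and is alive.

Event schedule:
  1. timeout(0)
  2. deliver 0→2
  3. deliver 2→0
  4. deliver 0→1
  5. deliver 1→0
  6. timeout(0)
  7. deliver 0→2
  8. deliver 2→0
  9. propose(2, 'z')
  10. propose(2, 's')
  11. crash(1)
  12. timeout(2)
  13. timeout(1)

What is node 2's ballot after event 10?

6

1. timeout(0):  <0:cand b3 ->
2. deliver 0→2:  <2:foll b3 ->
3. deliver 2→0:  <0:lead b3 ->
4. deliver 0→1:  <1:foll b3 ->
5. deliver 1→0:  nop
6. timeout(0):  <0:cand b6 ->
7. deliver 0→2:  <2:foll b6 ->
8. deliver 2→0:  <0:lead b6 ->
9. propose(2,'z'):  nop
10. propose(2,'s'):  nop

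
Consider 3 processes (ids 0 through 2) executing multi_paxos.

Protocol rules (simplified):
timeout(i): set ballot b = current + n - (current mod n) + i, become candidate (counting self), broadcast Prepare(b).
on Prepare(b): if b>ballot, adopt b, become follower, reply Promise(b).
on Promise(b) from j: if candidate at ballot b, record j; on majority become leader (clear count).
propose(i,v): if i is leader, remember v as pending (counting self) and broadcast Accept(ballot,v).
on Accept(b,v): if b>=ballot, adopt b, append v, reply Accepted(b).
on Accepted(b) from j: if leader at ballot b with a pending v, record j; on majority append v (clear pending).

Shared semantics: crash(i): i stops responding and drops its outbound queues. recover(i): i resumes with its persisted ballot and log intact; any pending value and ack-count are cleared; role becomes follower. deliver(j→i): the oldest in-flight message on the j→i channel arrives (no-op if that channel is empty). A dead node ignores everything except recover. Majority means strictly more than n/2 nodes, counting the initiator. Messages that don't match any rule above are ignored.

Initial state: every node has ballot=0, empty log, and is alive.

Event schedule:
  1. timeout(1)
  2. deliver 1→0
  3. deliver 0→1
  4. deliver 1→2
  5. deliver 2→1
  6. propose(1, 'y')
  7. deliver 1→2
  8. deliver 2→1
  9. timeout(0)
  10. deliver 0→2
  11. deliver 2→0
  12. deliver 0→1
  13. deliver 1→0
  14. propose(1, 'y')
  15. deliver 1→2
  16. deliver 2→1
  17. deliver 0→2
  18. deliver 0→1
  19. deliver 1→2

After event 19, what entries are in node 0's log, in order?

empty

e1 timeout(1): 1[cand,b=4,-]
e2 deliver 1→0: 0[foll,b=4,-]
e3 deliver 0→1: 1[lead,b=4,-]
e4 deliver 1→2: 2[foll,b=4,-]
e5 deliver 2→1: ·
e6 propose(1,'y'): ·
e7 deliver 1→2: 2[foll,b=4,y]
e8 deliver 2→1: 1[lead,b=4,y]
e9 timeout(0): 0[cand,b=6,-]
e10 deliver 0→2: 2[foll,b=6,y]
e11 deliver 2→0: 0[lead,b=6,-]
e12 deliver 0→1: 1[foll,b=6,y]
e13 deliver 1→0: ·
e14 propose(1,'y'): ·
e15 deliver 1→2: ·
e16 deliver 2→1: ·
e17 deliver 0→2: ·
e18 deliver 0→1: ·
e19 deliver 1→2: ·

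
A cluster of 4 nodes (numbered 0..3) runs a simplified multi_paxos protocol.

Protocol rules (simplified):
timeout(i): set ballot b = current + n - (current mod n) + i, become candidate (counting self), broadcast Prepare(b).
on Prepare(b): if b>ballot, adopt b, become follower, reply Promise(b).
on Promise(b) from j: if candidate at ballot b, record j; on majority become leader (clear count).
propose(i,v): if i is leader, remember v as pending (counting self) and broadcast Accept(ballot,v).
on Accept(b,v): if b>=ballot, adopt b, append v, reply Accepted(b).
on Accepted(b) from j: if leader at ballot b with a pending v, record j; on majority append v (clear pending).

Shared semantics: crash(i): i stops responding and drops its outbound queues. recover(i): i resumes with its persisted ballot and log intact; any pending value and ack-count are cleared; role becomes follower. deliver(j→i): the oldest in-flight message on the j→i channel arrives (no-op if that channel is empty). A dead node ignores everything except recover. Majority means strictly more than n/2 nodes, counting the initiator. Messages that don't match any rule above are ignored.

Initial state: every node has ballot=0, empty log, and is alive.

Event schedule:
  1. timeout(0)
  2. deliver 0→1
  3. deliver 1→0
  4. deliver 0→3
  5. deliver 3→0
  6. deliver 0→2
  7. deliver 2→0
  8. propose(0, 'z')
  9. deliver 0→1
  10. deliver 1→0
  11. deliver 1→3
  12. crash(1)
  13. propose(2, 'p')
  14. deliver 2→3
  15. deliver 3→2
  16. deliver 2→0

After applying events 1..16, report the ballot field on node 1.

4

step 1 timeout(0): 0={cand,b=4,log=-}
step 2 deliver 0→1: 1={foll,b=4,log=-}
step 3 deliver 1→0: —
step 4 deliver 0→3: 3={foll,b=4,log=-}
step 5 deliver 3→0: 0={lead,b=4,log=-}
step 6 deliver 0→2: 2={foll,b=4,log=-}
step 7 deliver 2→0: —
step 8 propose(0,'z'): —
step 9 deliver 0→1: 1={foll,b=4,log=z}
step 10 deliver 1→0: —
step 11 deliver 1→3: —
step 12 crash(1): 1={✗foll,b=4,log=z}
step 13 propose(2,'p'): —
step 14 deliver 2→3: —
step 15 deliver 3→2: —
step 16 deliver 2→0: —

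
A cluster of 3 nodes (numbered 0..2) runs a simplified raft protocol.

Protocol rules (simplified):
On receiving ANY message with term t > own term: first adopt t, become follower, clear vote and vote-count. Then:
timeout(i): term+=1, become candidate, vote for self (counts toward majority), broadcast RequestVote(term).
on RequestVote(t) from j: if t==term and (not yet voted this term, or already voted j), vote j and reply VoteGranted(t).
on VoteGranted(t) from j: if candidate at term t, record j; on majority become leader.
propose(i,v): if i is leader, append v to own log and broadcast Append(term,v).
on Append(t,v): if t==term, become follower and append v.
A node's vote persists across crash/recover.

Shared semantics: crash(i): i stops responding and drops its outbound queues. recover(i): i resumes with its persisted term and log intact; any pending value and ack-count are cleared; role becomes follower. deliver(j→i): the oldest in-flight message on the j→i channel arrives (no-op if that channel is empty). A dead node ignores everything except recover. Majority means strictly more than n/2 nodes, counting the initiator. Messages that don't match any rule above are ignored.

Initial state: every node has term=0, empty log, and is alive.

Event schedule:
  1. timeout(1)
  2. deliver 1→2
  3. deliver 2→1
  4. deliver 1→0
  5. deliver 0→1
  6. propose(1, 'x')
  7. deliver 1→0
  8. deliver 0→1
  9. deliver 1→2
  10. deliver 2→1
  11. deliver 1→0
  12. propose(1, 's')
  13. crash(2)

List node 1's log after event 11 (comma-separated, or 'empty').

e1 timeout(1): 1[cand,t=1,-]
e2 deliver 1→2: 2[foll,t=1,-]
e3 deliver 2→1: 1[lead,t=1,-]
e4 deliver 1→0: 0[foll,t=1,-]
e5 deliver 0→1: ·
e6 propose(1,'x'): 1[lead,t=1,x]
e7 deliver 1→0: 0[foll,t=1,x]
e8 deliver 0→1: ·
e9 deliver 1→2: 2[foll,t=1,x]
e10 deliver 2→1: ·
e11 deliver 1→0: ·

x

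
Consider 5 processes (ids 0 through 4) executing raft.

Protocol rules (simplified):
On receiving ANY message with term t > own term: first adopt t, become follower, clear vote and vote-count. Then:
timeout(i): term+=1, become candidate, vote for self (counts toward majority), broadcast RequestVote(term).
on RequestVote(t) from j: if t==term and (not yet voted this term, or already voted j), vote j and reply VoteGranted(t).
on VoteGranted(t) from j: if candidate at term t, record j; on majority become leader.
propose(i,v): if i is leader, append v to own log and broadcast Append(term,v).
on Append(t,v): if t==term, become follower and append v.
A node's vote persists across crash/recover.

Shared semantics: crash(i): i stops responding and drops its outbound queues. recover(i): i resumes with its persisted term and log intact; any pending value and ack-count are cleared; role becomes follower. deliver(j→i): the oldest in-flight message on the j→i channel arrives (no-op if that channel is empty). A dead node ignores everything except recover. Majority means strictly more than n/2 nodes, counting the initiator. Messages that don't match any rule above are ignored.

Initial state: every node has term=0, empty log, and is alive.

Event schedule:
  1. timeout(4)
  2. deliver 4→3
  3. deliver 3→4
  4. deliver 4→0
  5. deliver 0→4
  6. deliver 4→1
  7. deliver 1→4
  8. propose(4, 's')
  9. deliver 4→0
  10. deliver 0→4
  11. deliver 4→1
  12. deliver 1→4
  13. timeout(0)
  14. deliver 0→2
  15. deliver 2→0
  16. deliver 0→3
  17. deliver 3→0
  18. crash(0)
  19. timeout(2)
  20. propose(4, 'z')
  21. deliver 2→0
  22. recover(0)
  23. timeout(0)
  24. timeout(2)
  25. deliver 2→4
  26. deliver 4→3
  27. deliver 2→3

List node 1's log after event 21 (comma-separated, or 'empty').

s

step 1 timeout(4): 4={cand,t=1,log=-}
step 2 deliver 4→3: 3={foll,t=1,log=-}
step 3 deliver 3→4: —
step 4 deliver 4→0: 0={foll,t=1,log=-}
step 5 deliver 0→4: 4={lead,t=1,log=-}
step 6 deliver 4→1: 1={foll,t=1,log=-}
step 7 deliver 1→4: —
step 8 propose(4,'s'): 4={lead,t=1,log=s}
step 9 deliver 4→0: 0={foll,t=1,log=s}
step 10 deliver 0→4: —
step 11 deliver 4→1: 1={foll,t=1,log=s}
step 12 deliver 1→4: —
step 13 timeout(0): 0={cand,t=2,log=s}
step 14 deliver 0→2: 2={foll,t=2,log=-}
step 15 deliver 2→0: —
step 16 deliver 0→3: 3={foll,t=2,log=-}
step 17 deliver 3→0: 0={lead,t=2,log=s}
step 18 crash(0): 0={✗lead,t=2,log=s}
step 19 timeout(2): 2={cand,t=3,log=-}
step 20 propose(4,'z'): 4={lead,t=1,log=s,z}
step 21 deliver 2→0: —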